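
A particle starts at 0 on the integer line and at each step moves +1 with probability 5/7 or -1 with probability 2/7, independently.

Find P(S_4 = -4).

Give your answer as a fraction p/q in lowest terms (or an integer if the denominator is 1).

Answer: 16/2401

Derivation:
To reach position -4 after 4 steps: need 0 steps of +1 and 4 steps of -1.
Number of such sequences: C(4,0) = 1
Each has probability (5/7)^0 · (2/7)^4 = 16/2401
P = 1 · 16/2401 = 16/2401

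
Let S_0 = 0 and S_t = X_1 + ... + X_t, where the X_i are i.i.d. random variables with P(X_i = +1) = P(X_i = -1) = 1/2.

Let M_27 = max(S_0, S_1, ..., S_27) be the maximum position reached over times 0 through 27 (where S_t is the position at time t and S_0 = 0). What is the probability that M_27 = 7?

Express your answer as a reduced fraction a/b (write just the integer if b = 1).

Let M_27 = max(S_0,...,S_27). Use the reflection principle: for j ≥ 1, #{paths with M_27 ≥ j} = #{S_27 ≥ j} + #{S_27 ≥ j+1}.
By reflection, #{M_27 ≥ 7} = #{S_27 ≥ 7} + #{S_27 ≥ 8} = 16628809 + 8192524 = 24821333.
#{M_27 ≥ 8} = #{S_27 ≥ 8} + #{S_27 ≥ 9} = 8192524 + 8192524 = 16385048.
#{M_27 = 7} = 24821333 - 16385048 = 8436285.
P(M_27 = 7) = 8436285/134217728 = 8436285/134217728

Answer: 8436285/134217728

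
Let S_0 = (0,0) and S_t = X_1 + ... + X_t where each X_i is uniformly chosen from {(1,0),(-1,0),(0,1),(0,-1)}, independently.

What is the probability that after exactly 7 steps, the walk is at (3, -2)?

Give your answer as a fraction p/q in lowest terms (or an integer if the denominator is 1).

Answer: 245/16384

Derivation:
Let h be the number of horizontal steps (so 7-h are vertical). To end at (3,-2) need (h+3)/2 right-steps and ((7-h)-2)/2 up-steps.
Sum over h with 3 ≤ h ≤ 5, h ≡ 1 (mod 2), 7-h ≡ 0 (mod 2):
h=3: C(7,3)·C(3,3)·C(4,1) = 35·1·4 = 140
h=5: C(7,5)·C(5,4)·C(2,0) = 21·5·1 = 105
Total favorable: 245
Total paths: 4^7 = 16384
P = 245/16384 = 245/16384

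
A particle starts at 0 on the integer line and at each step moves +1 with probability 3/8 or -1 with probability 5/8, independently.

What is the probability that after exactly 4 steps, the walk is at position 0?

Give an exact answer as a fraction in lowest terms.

Answer: 675/2048

Derivation:
To be at 0 after 4 steps: need exactly 2 steps of +1 and 2 of -1.
Number of such sequences: C(4,2) = 6
Each has probability (3/8)^2 · (5/8)^2 = 225/4096
P = 6 · 225/4096 = 675/2048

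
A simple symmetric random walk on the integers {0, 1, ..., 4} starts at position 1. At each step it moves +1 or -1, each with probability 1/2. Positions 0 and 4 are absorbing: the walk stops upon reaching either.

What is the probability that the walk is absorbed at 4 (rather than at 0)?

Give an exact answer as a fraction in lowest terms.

Answer: 1/4

Derivation:
Symmetric walk (p = 1/2): the harmonic-function argument gives P(hit 4 before 0 | start at 1) = a/N.
P = 1/4 = 1/4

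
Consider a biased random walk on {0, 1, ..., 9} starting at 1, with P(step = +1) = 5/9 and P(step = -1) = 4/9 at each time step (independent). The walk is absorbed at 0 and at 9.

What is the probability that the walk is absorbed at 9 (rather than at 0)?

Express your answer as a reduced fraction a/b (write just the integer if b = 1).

Answer: 390625/1690981

Derivation:
Biased walk: p = 5/9, q = 4/9, r = q/p = 4/5
Gambler's ruin: P(hit 9 before 0 | start at 1) = (1 - r^a)/(1 - r^N)
r^1 = 4/5; r^9 = 262144/1953125
P = (1 - 4/5) / (1 - 262144/1953125) = 1/5 / 1690981/1953125 = 390625/1690981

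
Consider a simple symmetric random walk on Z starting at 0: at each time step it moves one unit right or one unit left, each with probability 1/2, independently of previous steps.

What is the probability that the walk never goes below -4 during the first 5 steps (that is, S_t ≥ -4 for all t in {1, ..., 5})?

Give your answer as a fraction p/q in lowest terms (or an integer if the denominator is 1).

Answer: 31/32

Derivation:
Let f(t,s) = #length-t paths at position s with S_1..S_t all ≥ -4.
f(t,s) = f(t-1,s-1) + f(t-1,s+1) for s ≥ -4; f(t,s) = 0 for s < -4.
t=0: f(0,0)=1
t=1: f(1,-1)=1 f(1,1)=1
t=2: f(2,-2)=1 f(2,0)=2 f(2,2)=1
t=3: f(3,-3)=1 f(3,-1)=3 f(3,1)=3 f(3,3)=1
t=4: f(4,-4)=1 f(4,-2)=4 f(4,0)=6 f(4,2)=4 f(4,4)=1
t=5: f(5,-3)=5 f(5,-1)=10 f(5,1)=10 f(5,3)=5 f(5,5)=1
Σ_s f(5,s) = 31
P = 31/32 = 31/32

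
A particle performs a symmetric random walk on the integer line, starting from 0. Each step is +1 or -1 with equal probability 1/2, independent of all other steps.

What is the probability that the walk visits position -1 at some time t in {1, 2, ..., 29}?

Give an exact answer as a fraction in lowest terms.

Count via complement. Let g(t,s) = #length-t paths at position s with S_1..S_t all ≠ -1.
g(t,s) = g(t-1,s-1) + g(t-1,s+1) for s ≠ -1; g(t,-1) = 0.
t=0: g(0,0)=1
t=1: g(1,1)=1
t=2: g(2,0)=1 g(2,2)=1
t=3: g(3,1)=2 g(3,3)=1
t=4: g(4,0)=2 g(4,2)=3 g(4,4)=1
t=5: g(5,1)=5 g(5,3)=4 g(5,5)=1
t=6: g(6,0)=5 g(6,2)=9 g(6,4)=5 g(6,6)=1
t=7: g(7,1)=14 g(7,3)=14 g(7,5)=6 g(7,7)=1
t=8: g(8,0)=14 g(8,2)=28 g(8,4)=20 g(8,6)=7 g(8,8)=1
t=9: g(9,1)=42 g(9,3)=48 g(9,5)=27 g(9,7)=8 g(9,9)=1
t=10: g(10,0)=42 g(10,2)=90 g(10,4)=75 g(10,6)=35 g(10,8)=9 g(10,10)=1
t=11: g(11,1)=132 g(11,3)=165 g(11,5)=110 g(11,7)=44 g(11,9)=10 g(11,11)=1
t=12: g(12,0)=132 g(12,2)=297 g(12,4)=275 g(12,6)=154 g(12,8)=54 g(12,10)=11 g(12,12)=1
t=13: g(13,1)=429 g(13,3)=572 g(13,5)=429 g(13,7)=208 g(13,9)=65 g(13,11)=12 g(13,13)=1
t=14: g(14,0)=429 g(14,2)=1001 g(14,4)=1001 g(14,6)=637 g(14,8)=273 g(14,10)=77 g(14,12)=13 g(14,14)=1
t=15: g(15,1)=1430 g(15,3)=2002 g(15,5)=1638 g(15,7)=910 g(15,9)=350 g(15,11)=90 g(15,13)=14 g(15,15)=1
t=16: g(16,0)=1430 g(16,2)=3432 g(16,4)=3640 g(16,6)=2548 g(16,8)=1260 g(16,10)=440 g(16,12)=104 g(16,14)=15 g(16,16)=1
t=17: g(17,1)=4862 g(17,3)=7072 g(17,5)=6188 g(17,7)=3808 g(17,9)=1700 g(17,11)=544 g(17,13)=119 g(17,15)=16 g(17,17)=1
t=18: g(18,0)=4862 g(18,2)=11934 g(18,4)=13260 g(18,6)=9996 g(18,8)=5508 g(18,10)=2244 g(18,12)=663 g(18,14)=135 g(18,16)=17 g(18,18)=1
t=19: g(19,1)=16796 g(19,3)=25194 g(19,5)=23256 g(19,7)=15504 g(19,9)=7752 g(19,11)=2907 g(19,13)=798 g(19,15)=152 g(19,17)=18 g(19,19)=1
t=20: g(20,0)=16796 g(20,2)=41990 g(20,4)=48450 g(20,6)=38760 g(20,8)=23256 g(20,10)=10659 g(20,12)=3705 g(20,14)=950 g(20,16)=170 g(20,18)=19 g(20,20)=1
t=21: g(21,1)=58786 g(21,3)=90440 g(21,5)=87210 g(21,7)=62016 g(21,9)=33915 g(21,11)=14364 g(21,13)=4655 g(21,15)=1120 g(21,17)=189 g(21,19)=20 g(21,21)=1
t=22: g(22,0)=58786 g(22,2)=149226 g(22,4)=177650 g(22,6)=149226 g(22,8)=95931 g(22,10)=48279 g(22,12)=19019 g(22,14)=5775 g(22,16)=1309 g(22,18)=209 g(22,20)=21 g(22,22)=1
t=23: g(23,1)=208012 g(23,3)=326876 g(23,5)=326876 g(23,7)=245157 g(23,9)=144210 g(23,11)=67298 g(23,13)=24794 g(23,15)=7084 g(23,17)=1518 g(23,19)=230 g(23,21)=22 g(23,23)=1
t=24: g(24,0)=208012 g(24,2)=534888 g(24,4)=653752 g(24,6)=572033 g(24,8)=389367 g(24,10)=211508 g(24,12)=92092 g(24,14)=31878 g(24,16)=8602 g(24,18)=1748 g(24,20)=252 g(24,22)=23 g(24,24)=1
t=25: g(25,1)=742900 g(25,3)=1188640 g(25,5)=1225785 g(25,7)=961400 g(25,9)=600875 g(25,11)=303600 g(25,13)=123970 g(25,15)=40480 g(25,17)=10350 g(25,19)=2000 g(25,21)=275 g(25,23)=24 g(25,25)=1
t=26: g(26,0)=742900 g(26,2)=1931540 g(26,4)=2414425 g(26,6)=2187185 g(26,8)=1562275 g(26,10)=904475 g(26,12)=427570 g(26,14)=164450 g(26,16)=50830 g(26,18)=12350 g(26,20)=2275 g(26,22)=299 g(26,24)=25 g(26,26)=1
t=27: g(27,1)=2674440 g(27,3)=4345965 g(27,5)=4601610 g(27,7)=3749460 g(27,9)=2466750 g(27,11)=1332045 g(27,13)=592020 g(27,15)=215280 g(27,17)=63180 g(27,19)=14625 g(27,21)=2574 g(27,23)=324 g(27,25)=26 g(27,27)=1
t=28: g(28,0)=2674440 g(28,2)=7020405 g(28,4)=8947575 g(28,6)=8351070 g(28,8)=6216210 g(28,10)=3798795 g(28,12)=1924065 g(28,14)=807300 g(28,16)=278460 g(28,18)=77805 g(28,20)=17199 g(28,22)=2898 g(28,24)=350 g(28,26)=27 g(28,28)=1
t=29: g(29,1)=9694845 g(29,3)=15967980 g(29,5)=17298645 g(29,7)=14567280 g(29,9)=10015005 g(29,11)=5722860 g(29,13)=2731365 g(29,15)=1085760 g(29,17)=356265 g(29,19)=95004 g(29,21)=20097 g(29,23)=3248 g(29,25)=377 g(29,27)=28 g(29,29)=1
Paths never hitting -1: Σ_s g(29,s) = 77558760
Paths hitting -1: 2^29 - 77558760 = 459312152
P = 459312152/536870912 = 57414019/67108864

Answer: 57414019/67108864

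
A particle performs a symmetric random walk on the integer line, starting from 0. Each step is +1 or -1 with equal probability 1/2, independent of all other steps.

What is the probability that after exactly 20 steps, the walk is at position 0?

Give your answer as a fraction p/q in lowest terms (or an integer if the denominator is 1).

To return to 0 after 20 steps: need exactly 10 steps of +1 and 10 of -1.
Favorable paths: C(20,10) = 184756
Total paths: 2^20 = 1048576
P = 184756/1048576 = 46189/262144

Answer: 46189/262144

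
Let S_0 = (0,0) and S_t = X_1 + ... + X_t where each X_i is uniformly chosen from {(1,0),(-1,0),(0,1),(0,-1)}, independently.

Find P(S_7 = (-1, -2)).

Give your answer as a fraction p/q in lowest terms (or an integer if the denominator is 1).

Let h be the number of horizontal steps (so 7-h are vertical). To end at (-1,-2) need (h-1)/2 right-steps and ((7-h)-2)/2 up-steps.
Sum over h with 1 ≤ h ≤ 5, h ≡ 1 (mod 2), 7-h ≡ 0 (mod 2):
h=1: C(7,1)·C(1,0)·C(6,2) = 7·1·15 = 105
h=3: C(7,3)·C(3,1)·C(4,1) = 35·3·4 = 420
h=5: C(7,5)·C(5,2)·C(2,0) = 21·10·1 = 210
Total favorable: 735
Total paths: 4^7 = 16384
P = 735/16384 = 735/16384

Answer: 735/16384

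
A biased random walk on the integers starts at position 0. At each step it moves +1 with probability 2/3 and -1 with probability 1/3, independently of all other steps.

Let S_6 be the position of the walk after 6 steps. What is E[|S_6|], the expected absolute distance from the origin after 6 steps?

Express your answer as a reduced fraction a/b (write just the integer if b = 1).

Answer: 602/243

Derivation:
S_6 takes values m ≡ 0 (mod 2) with |m| ≤ 6; P(S_6=m) = C(6,(6+m)/2) · (2/3)^((6+m)/2) · (1/3)^((6-m)/2).
Distribution: P(S=-6)=1/729, P(S=-4)=4/243, P(S=-2)=20/243, P(S=0)=160/729, P(S=2)=80/243, P(S=4)=64/243, P(S=6)=64/729
E[|S_6|] = Σ_m |m|·P(S_6=m) = 602/243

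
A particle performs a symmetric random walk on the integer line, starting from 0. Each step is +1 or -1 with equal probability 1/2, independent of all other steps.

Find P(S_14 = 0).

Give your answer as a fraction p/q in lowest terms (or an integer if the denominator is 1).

Answer: 429/2048

Derivation:
To reach position 0 after 14 steps: need 7 steps of +1 and 7 of -1.
Favorable paths: C(14,7) = 3432
Total paths: 2^14 = 16384
P = 3432/16384 = 429/2048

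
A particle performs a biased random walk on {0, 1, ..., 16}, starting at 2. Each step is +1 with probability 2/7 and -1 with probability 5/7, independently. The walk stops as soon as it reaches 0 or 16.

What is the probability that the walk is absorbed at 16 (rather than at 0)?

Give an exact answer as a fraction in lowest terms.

Biased walk: p = 2/7, q = 5/7, r = q/p = 5/2
Gambler's ruin: P(hit 16 before 0 | start at 2) = (1 - r^a)/(1 - r^N)
r^2 = 25/4; r^16 = 152587890625/65536
P = (1 - 25/4) / (1 - 152587890625/65536) = -21/4 / -152587825089/65536 = 16384/7266086909

Answer: 16384/7266086909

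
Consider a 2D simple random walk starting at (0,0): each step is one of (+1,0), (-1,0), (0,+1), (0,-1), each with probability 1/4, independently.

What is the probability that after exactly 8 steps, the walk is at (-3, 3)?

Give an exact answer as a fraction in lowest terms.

Let h be the number of horizontal steps (so 8-h are vertical). To end at (-3,3) need (h-3)/2 right-steps and ((8-h)+3)/2 up-steps.
Sum over h with 3 ≤ h ≤ 5, h ≡ 1 (mod 2), 8-h ≡ 1 (mod 2):
h=3: C(8,3)·C(3,0)·C(5,4) = 56·1·5 = 280
h=5: C(8,5)·C(5,1)·C(3,3) = 56·5·1 = 280
Total favorable: 560
Total paths: 4^8 = 65536
P = 560/65536 = 35/4096

Answer: 35/4096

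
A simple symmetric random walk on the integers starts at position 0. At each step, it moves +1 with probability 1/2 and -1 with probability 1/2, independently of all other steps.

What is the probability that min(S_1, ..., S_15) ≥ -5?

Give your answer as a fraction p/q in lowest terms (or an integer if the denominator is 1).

Let f(t,s) = #length-t paths at position s with S_1..S_t all ≥ -5.
f(t,s) = f(t-1,s-1) + f(t-1,s+1) for s ≥ -5; f(t,s) = 0 for s < -5.
t=0: f(0,0)=1
t=1: f(1,-1)=1 f(1,1)=1
t=2: f(2,-2)=1 f(2,0)=2 f(2,2)=1
t=3: f(3,-3)=1 f(3,-1)=3 f(3,1)=3 f(3,3)=1
t=4: f(4,-4)=1 f(4,-2)=4 f(4,0)=6 f(4,2)=4 f(4,4)=1
t=5: f(5,-5)=1 f(5,-3)=5 f(5,-1)=10 f(5,1)=10 f(5,3)=5 f(5,5)=1
t=6: f(6,-4)=6 f(6,-2)=15 f(6,0)=20 f(6,2)=15 f(6,4)=6 f(6,6)=1
t=7: f(7,-5)=6 f(7,-3)=21 f(7,-1)=35 f(7,1)=35 f(7,3)=21 f(7,5)=7 f(7,7)=1
t=8: f(8,-4)=27 f(8,-2)=56 f(8,0)=70 f(8,2)=56 f(8,4)=28 f(8,6)=8 f(8,8)=1
t=9: f(9,-5)=27 f(9,-3)=83 f(9,-1)=126 f(9,1)=126 f(9,3)=84 f(9,5)=36 f(9,7)=9 f(9,9)=1
t=10: f(10,-4)=110 f(10,-2)=209 f(10,0)=252 f(10,2)=210 f(10,4)=120 f(10,6)=45 f(10,8)=10 f(10,10)=1
t=11: f(11,-5)=110 f(11,-3)=319 f(11,-1)=461 f(11,1)=462 f(11,3)=330 f(11,5)=165 f(11,7)=55 f(11,9)=11 f(11,11)=1
t=12: f(12,-4)=429 f(12,-2)=780 f(12,0)=923 f(12,2)=792 f(12,4)=495 f(12,6)=220 f(12,8)=66 f(12,10)=12 f(12,12)=1
t=13: f(13,-5)=429 f(13,-3)=1209 f(13,-1)=1703 f(13,1)=1715 f(13,3)=1287 f(13,5)=715 f(13,7)=286 f(13,9)=78 f(13,11)=13 f(13,13)=1
t=14: f(14,-4)=1638 f(14,-2)=2912 f(14,0)=3418 f(14,2)=3002 f(14,4)=2002 f(14,6)=1001 f(14,8)=364 f(14,10)=91 f(14,12)=14 f(14,14)=1
t=15: f(15,-5)=1638 f(15,-3)=4550 f(15,-1)=6330 f(15,1)=6420 f(15,3)=5004 f(15,5)=3003 f(15,7)=1365 f(15,9)=455 f(15,11)=105 f(15,13)=15 f(15,15)=1
Σ_s f(15,s) = 28886
P = 28886/32768 = 14443/16384

Answer: 14443/16384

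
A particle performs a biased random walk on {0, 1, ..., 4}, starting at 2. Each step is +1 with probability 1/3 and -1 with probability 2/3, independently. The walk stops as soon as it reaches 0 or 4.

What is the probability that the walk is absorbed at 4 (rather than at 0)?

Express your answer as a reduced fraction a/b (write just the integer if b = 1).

Answer: 1/5

Derivation:
Biased walk: p = 1/3, q = 2/3, r = q/p = 2
Gambler's ruin: P(hit 4 before 0 | start at 2) = (1 - r^a)/(1 - r^N)
r^2 = 4; r^4 = 16
P = (1 - 4) / (1 - 16) = -3 / -15 = 1/5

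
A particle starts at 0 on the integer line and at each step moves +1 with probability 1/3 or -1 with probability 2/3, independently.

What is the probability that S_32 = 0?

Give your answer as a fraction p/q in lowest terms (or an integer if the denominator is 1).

To be at 0 after 32 steps: need exactly 16 steps of +1 and 16 of -1.
Number of such sequences: C(32,16) = 601080390
Each has probability (1/3)^16 · (2/3)^16 = 65536/1853020188851841
P = 601080390 · 65536/1853020188851841 = 4376933826560/205891132094649

Answer: 4376933826560/205891132094649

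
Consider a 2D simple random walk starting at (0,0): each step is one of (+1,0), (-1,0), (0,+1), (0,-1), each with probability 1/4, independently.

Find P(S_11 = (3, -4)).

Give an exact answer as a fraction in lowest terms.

Answer: 12705/2097152

Derivation:
Let h be the number of horizontal steps (so 11-h are vertical). To end at (3,-4) need (h+3)/2 right-steps and ((11-h)-4)/2 up-steps.
Sum over h with 3 ≤ h ≤ 7, h ≡ 1 (mod 2), 11-h ≡ 0 (mod 2):
h=3: C(11,3)·C(3,3)·C(8,2) = 165·1·28 = 4620
h=5: C(11,5)·C(5,4)·C(6,1) = 462·5·6 = 13860
h=7: C(11,7)·C(7,5)·C(4,0) = 330·21·1 = 6930
Total favorable: 25410
Total paths: 4^11 = 4194304
P = 25410/4194304 = 12705/2097152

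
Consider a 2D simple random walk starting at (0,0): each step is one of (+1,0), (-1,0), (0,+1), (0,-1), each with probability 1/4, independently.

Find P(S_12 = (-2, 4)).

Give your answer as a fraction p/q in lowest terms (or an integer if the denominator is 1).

Let h be the number of horizontal steps (so 12-h are vertical). To end at (-2,4) need (h-2)/2 right-steps and ((12-h)+4)/2 up-steps.
Sum over h with 2 ≤ h ≤ 8, h ≡ 0 (mod 2), 12-h ≡ 0 (mod 2):
h=2: C(12,2)·C(2,0)·C(10,7) = 66·1·120 = 7920
h=4: C(12,4)·C(4,1)·C(8,6) = 495·4·28 = 55440
h=6: C(12,6)·C(6,2)·C(6,5) = 924·15·6 = 83160
h=8: C(12,8)·C(8,3)·C(4,4) = 495·56·1 = 27720
Total favorable: 174240
Total paths: 4^12 = 16777216
P = 174240/16777216 = 5445/524288

Answer: 5445/524288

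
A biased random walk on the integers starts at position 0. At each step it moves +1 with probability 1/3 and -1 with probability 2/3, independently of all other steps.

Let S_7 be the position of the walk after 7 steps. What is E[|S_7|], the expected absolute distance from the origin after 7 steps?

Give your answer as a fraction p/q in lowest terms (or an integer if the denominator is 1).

Answer: 2107/729

Derivation:
S_7 takes values m ≡ 1 (mod 2) with |m| ≤ 7; P(S_7=m) = C(7,(7+m)/2) · (1/3)^((7+m)/2) · (2/3)^((7-m)/2).
Distribution: P(S=-7)=128/2187, P(S=-5)=448/2187, P(S=-3)=224/729, P(S=-1)=560/2187, P(S=1)=280/2187, P(S=3)=28/729, P(S=5)=14/2187, P(S=7)=1/2187
E[|S_7|] = Σ_m |m|·P(S_7=m) = 2107/729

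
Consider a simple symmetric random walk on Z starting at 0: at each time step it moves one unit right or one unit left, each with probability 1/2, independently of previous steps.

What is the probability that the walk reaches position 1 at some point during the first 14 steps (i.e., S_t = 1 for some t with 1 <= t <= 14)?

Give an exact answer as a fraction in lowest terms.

Count via complement. Let g(t,s) = #length-t paths at position s with S_1..S_t all ≠ 1.
g(t,s) = g(t-1,s-1) + g(t-1,s+1) for s ≠ 1; g(t,1) = 0.
t=0: g(0,0)=1
t=1: g(1,-1)=1
t=2: g(2,-2)=1 g(2,0)=1
t=3: g(3,-3)=1 g(3,-1)=2
t=4: g(4,-4)=1 g(4,-2)=3 g(4,0)=2
t=5: g(5,-5)=1 g(5,-3)=4 g(5,-1)=5
t=6: g(6,-6)=1 g(6,-4)=5 g(6,-2)=9 g(6,0)=5
t=7: g(7,-7)=1 g(7,-5)=6 g(7,-3)=14 g(7,-1)=14
t=8: g(8,-8)=1 g(8,-6)=7 g(8,-4)=20 g(8,-2)=28 g(8,0)=14
t=9: g(9,-9)=1 g(9,-7)=8 g(9,-5)=27 g(9,-3)=48 g(9,-1)=42
t=10: g(10,-10)=1 g(10,-8)=9 g(10,-6)=35 g(10,-4)=75 g(10,-2)=90 g(10,0)=42
t=11: g(11,-11)=1 g(11,-9)=10 g(11,-7)=44 g(11,-5)=110 g(11,-3)=165 g(11,-1)=132
t=12: g(12,-12)=1 g(12,-10)=11 g(12,-8)=54 g(12,-6)=154 g(12,-4)=275 g(12,-2)=297 g(12,0)=132
t=13: g(13,-13)=1 g(13,-11)=12 g(13,-9)=65 g(13,-7)=208 g(13,-5)=429 g(13,-3)=572 g(13,-1)=429
t=14: g(14,-14)=1 g(14,-12)=13 g(14,-10)=77 g(14,-8)=273 g(14,-6)=637 g(14,-4)=1001 g(14,-2)=1001 g(14,0)=429
Paths never hitting 1: Σ_s g(14,s) = 3432
Paths hitting 1: 2^14 - 3432 = 12952
P = 12952/16384 = 1619/2048

Answer: 1619/2048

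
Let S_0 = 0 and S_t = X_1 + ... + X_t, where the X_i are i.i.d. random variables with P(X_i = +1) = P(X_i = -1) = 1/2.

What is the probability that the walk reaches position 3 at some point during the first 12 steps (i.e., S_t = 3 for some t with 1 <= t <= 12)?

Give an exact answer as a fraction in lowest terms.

Answer: 397/1024

Derivation:
Count via complement. Let g(t,s) = #length-t paths at position s with S_1..S_t all ≠ 3.
g(t,s) = g(t-1,s-1) + g(t-1,s+1) for s ≠ 3; g(t,3) = 0.
t=0: g(0,0)=1
t=1: g(1,-1)=1 g(1,1)=1
t=2: g(2,-2)=1 g(2,0)=2 g(2,2)=1
t=3: g(3,-3)=1 g(3,-1)=3 g(3,1)=3
t=4: g(4,-4)=1 g(4,-2)=4 g(4,0)=6 g(4,2)=3
t=5: g(5,-5)=1 g(5,-3)=5 g(5,-1)=10 g(5,1)=9
t=6: g(6,-6)=1 g(6,-4)=6 g(6,-2)=15 g(6,0)=19 g(6,2)=9
t=7: g(7,-7)=1 g(7,-5)=7 g(7,-3)=21 g(7,-1)=34 g(7,1)=28
t=8: g(8,-8)=1 g(8,-6)=8 g(8,-4)=28 g(8,-2)=55 g(8,0)=62 g(8,2)=28
t=9: g(9,-9)=1 g(9,-7)=9 g(9,-5)=36 g(9,-3)=83 g(9,-1)=117 g(9,1)=90
t=10: g(10,-10)=1 g(10,-8)=10 g(10,-6)=45 g(10,-4)=119 g(10,-2)=200 g(10,0)=207 g(10,2)=90
t=11: g(11,-11)=1 g(11,-9)=11 g(11,-7)=55 g(11,-5)=164 g(11,-3)=319 g(11,-1)=407 g(11,1)=297
t=12: g(12,-12)=1 g(12,-10)=12 g(12,-8)=66 g(12,-6)=219 g(12,-4)=483 g(12,-2)=726 g(12,0)=704 g(12,2)=297
Paths never hitting 3: Σ_s g(12,s) = 2508
Paths hitting 3: 2^12 - 2508 = 1588
P = 1588/4096 = 397/1024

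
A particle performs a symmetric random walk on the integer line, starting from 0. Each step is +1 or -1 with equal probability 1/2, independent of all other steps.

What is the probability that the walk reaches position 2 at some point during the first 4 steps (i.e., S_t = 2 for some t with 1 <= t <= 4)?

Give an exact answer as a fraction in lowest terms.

Count via complement. Let g(t,s) = #length-t paths at position s with S_1..S_t all ≠ 2.
g(t,s) = g(t-1,s-1) + g(t-1,s+1) for s ≠ 2; g(t,2) = 0.
t=0: g(0,0)=1
t=1: g(1,-1)=1 g(1,1)=1
t=2: g(2,-2)=1 g(2,0)=2
t=3: g(3,-3)=1 g(3,-1)=3 g(3,1)=2
t=4: g(4,-4)=1 g(4,-2)=4 g(4,0)=5
Paths never hitting 2: Σ_s g(4,s) = 10
Paths hitting 2: 2^4 - 10 = 6
P = 6/16 = 3/8

Answer: 3/8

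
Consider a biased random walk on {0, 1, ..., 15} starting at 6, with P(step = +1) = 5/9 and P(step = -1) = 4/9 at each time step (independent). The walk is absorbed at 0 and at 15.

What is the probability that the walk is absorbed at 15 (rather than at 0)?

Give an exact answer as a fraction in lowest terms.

Biased walk: p = 5/9, q = 4/9, r = q/p = 4/5
Gambler's ruin: P(hit 15 before 0 | start at 6) = (1 - r^a)/(1 - r^N)
r^6 = 4096/15625; r^15 = 1073741824/30517578125
P = (1 - 4096/15625) / (1 - 1073741824/30517578125) = 11529/15625 / 29443836301/30517578125 = 369140625/482685841

Answer: 369140625/482685841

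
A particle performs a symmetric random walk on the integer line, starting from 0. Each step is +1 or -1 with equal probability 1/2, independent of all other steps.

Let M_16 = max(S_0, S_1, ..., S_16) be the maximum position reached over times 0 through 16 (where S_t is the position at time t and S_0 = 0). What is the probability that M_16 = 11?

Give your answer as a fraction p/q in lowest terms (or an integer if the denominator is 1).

Let M_16 = max(S_0,...,S_16). Use the reflection principle: for j ≥ 1, #{paths with M_16 ≥ j} = #{S_16 ≥ j} + #{S_16 ≥ j+1}.
By reflection, #{M_16 ≥ 11} = #{S_16 ≥ 11} + #{S_16 ≥ 12} = 137 + 137 = 274.
#{M_16 ≥ 12} = #{S_16 ≥ 12} + #{S_16 ≥ 13} = 137 + 17 = 154.
#{M_16 = 11} = 274 - 154 = 120.
P(M_16 = 11) = 120/65536 = 15/8192

Answer: 15/8192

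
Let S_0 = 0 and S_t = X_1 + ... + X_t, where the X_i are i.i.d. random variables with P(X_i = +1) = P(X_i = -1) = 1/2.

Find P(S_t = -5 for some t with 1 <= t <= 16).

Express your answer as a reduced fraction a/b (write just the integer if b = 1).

Count via complement. Let g(t,s) = #length-t paths at position s with S_1..S_t all ≠ -5.
g(t,s) = g(t-1,s-1) + g(t-1,s+1) for s ≠ -5; g(t,-5) = 0.
t=0: g(0,0)=1
t=1: g(1,-1)=1 g(1,1)=1
t=2: g(2,-2)=1 g(2,0)=2 g(2,2)=1
t=3: g(3,-3)=1 g(3,-1)=3 g(3,1)=3 g(3,3)=1
t=4: g(4,-4)=1 g(4,-2)=4 g(4,0)=6 g(4,2)=4 g(4,4)=1
t=5: g(5,-3)=5 g(5,-1)=10 g(5,1)=10 g(5,3)=5 g(5,5)=1
t=6: g(6,-4)=5 g(6,-2)=15 g(6,0)=20 g(6,2)=15 g(6,4)=6 g(6,6)=1
t=7: g(7,-3)=20 g(7,-1)=35 g(7,1)=35 g(7,3)=21 g(7,5)=7 g(7,7)=1
t=8: g(8,-4)=20 g(8,-2)=55 g(8,0)=70 g(8,2)=56 g(8,4)=28 g(8,6)=8 g(8,8)=1
t=9: g(9,-3)=75 g(9,-1)=125 g(9,1)=126 g(9,3)=84 g(9,5)=36 g(9,7)=9 g(9,9)=1
t=10: g(10,-4)=75 g(10,-2)=200 g(10,0)=251 g(10,2)=210 g(10,4)=120 g(10,6)=45 g(10,8)=10 g(10,10)=1
t=11: g(11,-3)=275 g(11,-1)=451 g(11,1)=461 g(11,3)=330 g(11,5)=165 g(11,7)=55 g(11,9)=11 g(11,11)=1
t=12: g(12,-4)=275 g(12,-2)=726 g(12,0)=912 g(12,2)=791 g(12,4)=495 g(12,6)=220 g(12,8)=66 g(12,10)=12 g(12,12)=1
t=13: g(13,-3)=1001 g(13,-1)=1638 g(13,1)=1703 g(13,3)=1286 g(13,5)=715 g(13,7)=286 g(13,9)=78 g(13,11)=13 g(13,13)=1
t=14: g(14,-4)=1001 g(14,-2)=2639 g(14,0)=3341 g(14,2)=2989 g(14,4)=2001 g(14,6)=1001 g(14,8)=364 g(14,10)=91 g(14,12)=14 g(14,14)=1
t=15: g(15,-3)=3640 g(15,-1)=5980 g(15,1)=6330 g(15,3)=4990 g(15,5)=3002 g(15,7)=1365 g(15,9)=455 g(15,11)=105 g(15,13)=15 g(15,15)=1
t=16: g(16,-4)=3640 g(16,-2)=9620 g(16,0)=12310 g(16,2)=11320 g(16,4)=7992 g(16,6)=4367 g(16,8)=1820 g(16,10)=560 g(16,12)=120 g(16,14)=16 g(16,16)=1
Paths never hitting -5: Σ_s g(16,s) = 51766
Paths hitting -5: 2^16 - 51766 = 13770
P = 13770/65536 = 6885/32768

Answer: 6885/32768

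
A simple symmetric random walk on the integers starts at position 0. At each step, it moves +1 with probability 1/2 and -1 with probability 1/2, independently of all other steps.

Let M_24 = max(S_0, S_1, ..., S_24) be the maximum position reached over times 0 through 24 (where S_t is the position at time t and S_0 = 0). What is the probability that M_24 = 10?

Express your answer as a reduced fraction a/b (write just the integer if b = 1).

Let M_24 = max(S_0,...,S_24). Use the reflection principle: for j ≥ 1, #{paths with M_24 ≥ j} = #{S_24 ≥ j} + #{S_24 ≥ j+1}.
By reflection, #{M_24 ≥ 10} = #{S_24 ≥ 10} + #{S_24 ≥ 11} = 536155 + 190051 = 726206.
#{M_24 ≥ 11} = #{S_24 ≥ 11} + #{S_24 ≥ 12} = 190051 + 190051 = 380102.
#{M_24 = 10} = 726206 - 380102 = 346104.
P(M_24 = 10) = 346104/16777216 = 43263/2097152

Answer: 43263/2097152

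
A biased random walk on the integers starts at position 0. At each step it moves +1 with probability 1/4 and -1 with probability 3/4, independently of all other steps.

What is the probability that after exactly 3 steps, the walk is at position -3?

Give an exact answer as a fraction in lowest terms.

To reach position -3 after 3 steps: need 0 steps of +1 and 3 steps of -1.
Number of such sequences: C(3,0) = 1
Each has probability (1/4)^0 · (3/4)^3 = 27/64
P = 1 · 27/64 = 27/64

Answer: 27/64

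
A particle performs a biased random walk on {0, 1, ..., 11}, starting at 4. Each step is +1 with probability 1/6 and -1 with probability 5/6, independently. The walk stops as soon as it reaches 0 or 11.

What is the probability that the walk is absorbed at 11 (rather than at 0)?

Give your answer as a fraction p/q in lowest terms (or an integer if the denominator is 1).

Answer: 156/12207031

Derivation:
Biased walk: p = 1/6, q = 5/6, r = q/p = 5
Gambler's ruin: P(hit 11 before 0 | start at 4) = (1 - r^a)/(1 - r^N)
r^4 = 625; r^11 = 48828125
P = (1 - 625) / (1 - 48828125) = -624 / -48828124 = 156/12207031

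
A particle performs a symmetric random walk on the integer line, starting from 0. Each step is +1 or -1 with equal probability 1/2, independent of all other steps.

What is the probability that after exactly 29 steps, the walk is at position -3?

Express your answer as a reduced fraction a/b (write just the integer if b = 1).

Answer: 67863915/536870912

Derivation:
To reach position -3 after 29 steps: need 13 steps of +1 and 16 of -1.
Favorable paths: C(29,13) = 67863915
Total paths: 2^29 = 536870912
P = 67863915/536870912 = 67863915/536870912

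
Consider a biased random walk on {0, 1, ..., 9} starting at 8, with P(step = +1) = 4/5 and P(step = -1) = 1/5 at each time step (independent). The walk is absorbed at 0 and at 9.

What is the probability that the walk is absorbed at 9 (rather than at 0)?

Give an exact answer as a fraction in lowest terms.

Biased walk: p = 4/5, q = 1/5, r = q/p = 1/4
Gambler's ruin: P(hit 9 before 0 | start at 8) = (1 - r^a)/(1 - r^N)
r^8 = 1/65536; r^9 = 1/262144
P = (1 - 1/65536) / (1 - 1/262144) = 65535/65536 / 262143/262144 = 87380/87381

Answer: 87380/87381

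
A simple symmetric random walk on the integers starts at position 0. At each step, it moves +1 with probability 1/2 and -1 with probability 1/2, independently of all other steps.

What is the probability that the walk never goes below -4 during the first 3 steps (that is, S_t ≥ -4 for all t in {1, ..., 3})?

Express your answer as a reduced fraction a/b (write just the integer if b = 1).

Let f(t,s) = #length-t paths at position s with S_1..S_t all ≥ -4.
f(t,s) = f(t-1,s-1) + f(t-1,s+1) for s ≥ -4; f(t,s) = 0 for s < -4.
t=0: f(0,0)=1
t=1: f(1,-1)=1 f(1,1)=1
t=2: f(2,-2)=1 f(2,0)=2 f(2,2)=1
t=3: f(3,-3)=1 f(3,-1)=3 f(3,1)=3 f(3,3)=1
Σ_s f(3,s) = 8
P = 8/8 = 1

Answer: 1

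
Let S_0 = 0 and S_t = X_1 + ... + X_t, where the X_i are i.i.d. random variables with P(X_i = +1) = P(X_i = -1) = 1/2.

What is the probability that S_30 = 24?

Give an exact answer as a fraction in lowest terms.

To reach position 24 after 30 steps: need 27 steps of +1 and 3 of -1.
Favorable paths: C(30,27) = 4060
Total paths: 2^30 = 1073741824
P = 4060/1073741824 = 1015/268435456

Answer: 1015/268435456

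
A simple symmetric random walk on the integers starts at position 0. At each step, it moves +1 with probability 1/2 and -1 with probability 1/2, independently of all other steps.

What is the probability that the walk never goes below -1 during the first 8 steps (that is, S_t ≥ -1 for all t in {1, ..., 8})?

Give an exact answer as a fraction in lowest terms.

Let f(t,s) = #length-t paths at position s with S_1..S_t all ≥ -1.
f(t,s) = f(t-1,s-1) + f(t-1,s+1) for s ≥ -1; f(t,s) = 0 for s < -1.
t=0: f(0,0)=1
t=1: f(1,-1)=1 f(1,1)=1
t=2: f(2,0)=2 f(2,2)=1
t=3: f(3,-1)=2 f(3,1)=3 f(3,3)=1
t=4: f(4,0)=5 f(4,2)=4 f(4,4)=1
t=5: f(5,-1)=5 f(5,1)=9 f(5,3)=5 f(5,5)=1
t=6: f(6,0)=14 f(6,2)=14 f(6,4)=6 f(6,6)=1
t=7: f(7,-1)=14 f(7,1)=28 f(7,3)=20 f(7,5)=7 f(7,7)=1
t=8: f(8,0)=42 f(8,2)=48 f(8,4)=27 f(8,6)=8 f(8,8)=1
Σ_s f(8,s) = 126
P = 126/256 = 63/128

Answer: 63/128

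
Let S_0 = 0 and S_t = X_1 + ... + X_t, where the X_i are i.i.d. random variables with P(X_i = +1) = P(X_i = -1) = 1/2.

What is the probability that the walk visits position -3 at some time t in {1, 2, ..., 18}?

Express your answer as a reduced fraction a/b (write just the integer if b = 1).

Answer: 15751/32768

Derivation:
Count via complement. Let g(t,s) = #length-t paths at position s with S_1..S_t all ≠ -3.
g(t,s) = g(t-1,s-1) + g(t-1,s+1) for s ≠ -3; g(t,-3) = 0.
t=0: g(0,0)=1
t=1: g(1,-1)=1 g(1,1)=1
t=2: g(2,-2)=1 g(2,0)=2 g(2,2)=1
t=3: g(3,-1)=3 g(3,1)=3 g(3,3)=1
t=4: g(4,-2)=3 g(4,0)=6 g(4,2)=4 g(4,4)=1
t=5: g(5,-1)=9 g(5,1)=10 g(5,3)=5 g(5,5)=1
t=6: g(6,-2)=9 g(6,0)=19 g(6,2)=15 g(6,4)=6 g(6,6)=1
t=7: g(7,-1)=28 g(7,1)=34 g(7,3)=21 g(7,5)=7 g(7,7)=1
t=8: g(8,-2)=28 g(8,0)=62 g(8,2)=55 g(8,4)=28 g(8,6)=8 g(8,8)=1
t=9: g(9,-1)=90 g(9,1)=117 g(9,3)=83 g(9,5)=36 g(9,7)=9 g(9,9)=1
t=10: g(10,-2)=90 g(10,0)=207 g(10,2)=200 g(10,4)=119 g(10,6)=45 g(10,8)=10 g(10,10)=1
t=11: g(11,-1)=297 g(11,1)=407 g(11,3)=319 g(11,5)=164 g(11,7)=55 g(11,9)=11 g(11,11)=1
t=12: g(12,-2)=297 g(12,0)=704 g(12,2)=726 g(12,4)=483 g(12,6)=219 g(12,8)=66 g(12,10)=12 g(12,12)=1
t=13: g(13,-1)=1001 g(13,1)=1430 g(13,3)=1209 g(13,5)=702 g(13,7)=285 g(13,9)=78 g(13,11)=13 g(13,13)=1
t=14: g(14,-2)=1001 g(14,0)=2431 g(14,2)=2639 g(14,4)=1911 g(14,6)=987 g(14,8)=363 g(14,10)=91 g(14,12)=14 g(14,14)=1
t=15: g(15,-1)=3432 g(15,1)=5070 g(15,3)=4550 g(15,5)=2898 g(15,7)=1350 g(15,9)=454 g(15,11)=105 g(15,13)=15 g(15,15)=1
t=16: g(16,-2)=3432 g(16,0)=8502 g(16,2)=9620 g(16,4)=7448 g(16,6)=4248 g(16,8)=1804 g(16,10)=559 g(16,12)=120 g(16,14)=16 g(16,16)=1
t=17: g(17,-1)=11934 g(17,1)=18122 g(17,3)=17068 g(17,5)=11696 g(17,7)=6052 g(17,9)=2363 g(17,11)=679 g(17,13)=136 g(17,15)=17 g(17,17)=1
t=18: g(18,-2)=11934 g(18,0)=30056 g(18,2)=35190 g(18,4)=28764 g(18,6)=17748 g(18,8)=8415 g(18,10)=3042 g(18,12)=815 g(18,14)=153 g(18,16)=18 g(18,18)=1
Paths never hitting -3: Σ_s g(18,s) = 136136
Paths hitting -3: 2^18 - 136136 = 126008
P = 126008/262144 = 15751/32768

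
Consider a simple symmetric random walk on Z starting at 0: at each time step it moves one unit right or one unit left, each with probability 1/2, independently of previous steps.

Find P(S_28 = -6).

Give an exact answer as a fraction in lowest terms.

To reach position -6 after 28 steps: need 11 steps of +1 and 17 of -1.
Favorable paths: C(28,11) = 21474180
Total paths: 2^28 = 268435456
P = 21474180/268435456 = 5368545/67108864

Answer: 5368545/67108864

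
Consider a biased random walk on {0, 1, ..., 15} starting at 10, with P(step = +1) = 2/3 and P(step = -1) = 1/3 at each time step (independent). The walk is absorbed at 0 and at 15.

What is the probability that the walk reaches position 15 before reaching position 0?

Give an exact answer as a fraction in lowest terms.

Biased walk: p = 2/3, q = 1/3, r = q/p = 1/2
Gambler's ruin: P(hit 15 before 0 | start at 10) = (1 - r^a)/(1 - r^N)
r^10 = 1/1024; r^15 = 1/32768
P = (1 - 1/1024) / (1 - 1/32768) = 1023/1024 / 32767/32768 = 1056/1057

Answer: 1056/1057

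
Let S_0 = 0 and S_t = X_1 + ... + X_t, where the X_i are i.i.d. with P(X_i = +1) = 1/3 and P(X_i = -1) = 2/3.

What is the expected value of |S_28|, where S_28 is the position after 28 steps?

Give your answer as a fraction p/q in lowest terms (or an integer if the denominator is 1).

S_28 takes values m ≡ 0 (mod 2) with |m| ≤ 28; P(S_28=m) = C(28,(28+m)/2) · (1/3)^((28+m)/2) · (2/3)^((28-m)/2).
Distribution: P(S=-28)=268435456/22876792454961, P(S=-26)=3758096384/22876792454961, P(S=-24)=939524096/847288609443, P(S=-22)=12213813248/2541865828329, P(S=-20)=38168166400/2541865828329, P(S=-18)=30534533120/847288609443, P(S=-16)=175573565440/2541865828329, P(S=-14)=275901317120/2541865828329, P(S=-12)=120706826240/847288609443, P(S=-10)=1207068262400/7625597484987, P(S=-8)=1146714849280/7625597484987, P(S=-6)=104246804480/847288609443, P(S=-4)=221524459520/2541865828329, P(S=-2)=136322744320/2541865828329, P(S=0)=24343347200/847288609443, P(S=2)=34080686080/2541865828329, P(S=4)=13845278720/2541865828329, P(S=6)=1628856320/847288609443, P(S=8)=4479354880/7625597484987, P(S=10)=1178777600/7625597484987, P(S=12)=29469440/847288609443, P(S=14)=16839680/2541865828329, P(S=16)=2679040/2541865828329, P(S=18)=116480/847288609443, P(S=20)=36400/2541865828329, P(S=22)=2912/2541865828329, P(S=24)=56/847288609443, P(S=26)=56/22876792454961, P(S=28)=1/22876792454961
E[|S_28|] = Σ_m |m|·P(S_28=m) = 216578218395532/22876792454961

Answer: 216578218395532/22876792454961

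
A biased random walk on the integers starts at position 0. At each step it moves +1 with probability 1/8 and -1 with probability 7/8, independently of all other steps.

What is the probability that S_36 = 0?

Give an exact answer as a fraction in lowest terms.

Answer: 3694518431349280489687425/81129638414606681695789005144064

Derivation:
To be at 0 after 36 steps: need exactly 18 steps of +1 and 18 of -1.
Number of such sequences: C(36,18) = 9075135300
Each has probability (1/8)^18 · (7/8)^18 = 1628413597910449/324518553658426726783156020576256
P = 9075135300 · 1628413597910449/324518553658426726783156020576256 = 3694518431349280489687425/81129638414606681695789005144064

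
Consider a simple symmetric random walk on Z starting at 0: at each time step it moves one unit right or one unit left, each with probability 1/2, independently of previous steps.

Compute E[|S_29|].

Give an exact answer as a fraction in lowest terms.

S_29 takes values m ≡ 1 (mod 2) with |m| ≤ 29; P(S_29=m) = C(29,(29+m)/2)/2^29.
Total paths: 2^29 = 536870912
Distribution: P(S=-29)=1/536870912, P(S=-27)=29/536870912, P(S=-25)=406/536870912, P(S=-23)=3654/536870912, P(S=-21)=23751/536870912, P(S=-19)=118755/536870912, P(S=-17)=475020/536870912, P(S=-15)=1560780/536870912, P(S=-13)=4292145/536870912, P(S=-11)=10015005/536870912, P(S=-9)=20030010/536870912, P(S=-7)=34597290/536870912, P(S=-5)=51895935/536870912, P(S=-3)=67863915/536870912, P(S=-1)=77558760/536870912, P(S=1)=77558760/536870912, P(S=3)=67863915/536870912, P(S=5)=51895935/536870912, P(S=7)=34597290/536870912, P(S=9)=20030010/536870912, P(S=11)=10015005/536870912, P(S=13)=4292145/536870912, P(S=15)=1560780/536870912, P(S=17)=475020/536870912, P(S=19)=118755/536870912, P(S=21)=23751/536870912, P(S=23)=3654/536870912, P(S=25)=406/536870912, P(S=27)=29/536870912, P(S=29)=1/536870912
E[|S_29|] = Σ_m |m|·P(S_29=m) = 2326762800/536870912 = 145422675/33554432

Answer: 145422675/33554432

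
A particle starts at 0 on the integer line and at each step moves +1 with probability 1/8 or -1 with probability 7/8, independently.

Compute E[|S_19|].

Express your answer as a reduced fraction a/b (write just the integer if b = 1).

S_19 takes values m ≡ 1 (mod 2) with |m| ≤ 19; P(S_19=m) = C(19,(19+m)/2) · (1/8)^((19+m)/2) · (7/8)^((19-m)/2).
Distribution: P(S=-19)=11398895185373143/144115188075855872, P(S=-17)=30939858360298531/144115188075855872, P(S=-15)=39779817891812397/144115188075855872, P(S=-13)=32202709721943369/144115188075855872, P(S=-11)=4600387103134767/36028797018963968, P(S=-9)=1971594472772043/36028797018963968, P(S=-7)=657198157590681/36028797018963968, P(S=-5)=174358694870997/36028797018963968, P(S=-3)=74725154944713/72057594037927936, P(S=-1)=13047249276061/72057594037927936, P(S=1)=1863892753723/72057594037927936, P(S=3)=217857594591/72057594037927936, P(S=5)=10374171171/36028797018963968, P(S=7)=798013167/36028797018963968, P(S=9)=48857949/36028797018963968, P(S=11)=2326569/36028797018963968, P(S=13)=332367/144115188075855872, P(S=15)=8379/144115188075855872, P(S=17)=133/144115188075855872, P(S=19)=1/144115188075855872
E[|S_19|] = Σ_m |m|·P(S_19=m) = 64176623854065257/4503599627370496

Answer: 64176623854065257/4503599627370496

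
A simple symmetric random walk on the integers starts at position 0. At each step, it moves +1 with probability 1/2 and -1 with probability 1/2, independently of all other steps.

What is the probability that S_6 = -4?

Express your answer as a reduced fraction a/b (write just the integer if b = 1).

Answer: 3/32

Derivation:
To reach position -4 after 6 steps: need 1 step of +1 and 5 of -1.
Favorable paths: C(6,1) = 6
Total paths: 2^6 = 64
P = 6/64 = 3/32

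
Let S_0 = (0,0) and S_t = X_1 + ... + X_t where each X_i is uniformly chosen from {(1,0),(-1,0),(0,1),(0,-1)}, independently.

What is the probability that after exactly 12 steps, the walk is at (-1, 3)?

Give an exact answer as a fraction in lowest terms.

Let h be the number of horizontal steps (so 12-h are vertical). To end at (-1,3) need (h-1)/2 right-steps and ((12-h)+3)/2 up-steps.
Sum over h with 1 ≤ h ≤ 9, h ≡ 1 (mod 2), 12-h ≡ 1 (mod 2):
h=1: C(12,1)·C(1,0)·C(11,7) = 12·1·330 = 3960
h=3: C(12,3)·C(3,1)·C(9,6) = 220·3·84 = 55440
h=5: C(12,5)·C(5,2)·C(7,5) = 792·10·21 = 166320
h=7: C(12,7)·C(7,3)·C(5,4) = 792·35·5 = 138600
h=9: C(12,9)·C(9,4)·C(3,3) = 220·126·1 = 27720
Total favorable: 392040
Total paths: 4^12 = 16777216
P = 392040/16777216 = 49005/2097152

Answer: 49005/2097152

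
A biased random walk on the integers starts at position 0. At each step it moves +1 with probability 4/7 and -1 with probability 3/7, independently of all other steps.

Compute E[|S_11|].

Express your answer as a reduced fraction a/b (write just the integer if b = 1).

Answer: 120235445/40353607

Derivation:
S_11 takes values m ≡ 1 (mod 2) with |m| ≤ 11; P(S_11=m) = C(11,(11+m)/2) · (4/7)^((11+m)/2) · (3/7)^((11-m)/2).
Distribution: P(S=-11)=177147/1977326743, P(S=-9)=2598156/1977326743, P(S=-7)=17321040/1977326743, P(S=-5)=69284160/1977326743, P(S=-3)=184757760/1977326743, P(S=-1)=49268736/282475249, P(S=1)=65691648/282475249, P(S=3)=437944320/1977326743, P(S=5)=291962880/1977326743, P(S=7)=129761280/1977326743, P(S=9)=34603008/1977326743, P(S=11)=4194304/1977326743
E[|S_11|] = Σ_m |m|·P(S_11=m) = 120235445/40353607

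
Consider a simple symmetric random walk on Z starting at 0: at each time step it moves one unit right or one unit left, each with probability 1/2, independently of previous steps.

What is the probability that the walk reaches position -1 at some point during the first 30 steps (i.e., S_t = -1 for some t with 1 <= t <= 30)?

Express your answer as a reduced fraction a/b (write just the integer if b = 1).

Count via complement. Let g(t,s) = #length-t paths at position s with S_1..S_t all ≠ -1.
g(t,s) = g(t-1,s-1) + g(t-1,s+1) for s ≠ -1; g(t,-1) = 0.
t=0: g(0,0)=1
t=1: g(1,1)=1
t=2: g(2,0)=1 g(2,2)=1
t=3: g(3,1)=2 g(3,3)=1
t=4: g(4,0)=2 g(4,2)=3 g(4,4)=1
t=5: g(5,1)=5 g(5,3)=4 g(5,5)=1
t=6: g(6,0)=5 g(6,2)=9 g(6,4)=5 g(6,6)=1
t=7: g(7,1)=14 g(7,3)=14 g(7,5)=6 g(7,7)=1
t=8: g(8,0)=14 g(8,2)=28 g(8,4)=20 g(8,6)=7 g(8,8)=1
t=9: g(9,1)=42 g(9,3)=48 g(9,5)=27 g(9,7)=8 g(9,9)=1
t=10: g(10,0)=42 g(10,2)=90 g(10,4)=75 g(10,6)=35 g(10,8)=9 g(10,10)=1
t=11: g(11,1)=132 g(11,3)=165 g(11,5)=110 g(11,7)=44 g(11,9)=10 g(11,11)=1
t=12: g(12,0)=132 g(12,2)=297 g(12,4)=275 g(12,6)=154 g(12,8)=54 g(12,10)=11 g(12,12)=1
t=13: g(13,1)=429 g(13,3)=572 g(13,5)=429 g(13,7)=208 g(13,9)=65 g(13,11)=12 g(13,13)=1
t=14: g(14,0)=429 g(14,2)=1001 g(14,4)=1001 g(14,6)=637 g(14,8)=273 g(14,10)=77 g(14,12)=13 g(14,14)=1
t=15: g(15,1)=1430 g(15,3)=2002 g(15,5)=1638 g(15,7)=910 g(15,9)=350 g(15,11)=90 g(15,13)=14 g(15,15)=1
t=16: g(16,0)=1430 g(16,2)=3432 g(16,4)=3640 g(16,6)=2548 g(16,8)=1260 g(16,10)=440 g(16,12)=104 g(16,14)=15 g(16,16)=1
t=17: g(17,1)=4862 g(17,3)=7072 g(17,5)=6188 g(17,7)=3808 g(17,9)=1700 g(17,11)=544 g(17,13)=119 g(17,15)=16 g(17,17)=1
t=18: g(18,0)=4862 g(18,2)=11934 g(18,4)=13260 g(18,6)=9996 g(18,8)=5508 g(18,10)=2244 g(18,12)=663 g(18,14)=135 g(18,16)=17 g(18,18)=1
t=19: g(19,1)=16796 g(19,3)=25194 g(19,5)=23256 g(19,7)=15504 g(19,9)=7752 g(19,11)=2907 g(19,13)=798 g(19,15)=152 g(19,17)=18 g(19,19)=1
t=20: g(20,0)=16796 g(20,2)=41990 g(20,4)=48450 g(20,6)=38760 g(20,8)=23256 g(20,10)=10659 g(20,12)=3705 g(20,14)=950 g(20,16)=170 g(20,18)=19 g(20,20)=1
t=21: g(21,1)=58786 g(21,3)=90440 g(21,5)=87210 g(21,7)=62016 g(21,9)=33915 g(21,11)=14364 g(21,13)=4655 g(21,15)=1120 g(21,17)=189 g(21,19)=20 g(21,21)=1
t=22: g(22,0)=58786 g(22,2)=149226 g(22,4)=177650 g(22,6)=149226 g(22,8)=95931 g(22,10)=48279 g(22,12)=19019 g(22,14)=5775 g(22,16)=1309 g(22,18)=209 g(22,20)=21 g(22,22)=1
t=23: g(23,1)=208012 g(23,3)=326876 g(23,5)=326876 g(23,7)=245157 g(23,9)=144210 g(23,11)=67298 g(23,13)=24794 g(23,15)=7084 g(23,17)=1518 g(23,19)=230 g(23,21)=22 g(23,23)=1
t=24: g(24,0)=208012 g(24,2)=534888 g(24,4)=653752 g(24,6)=572033 g(24,8)=389367 g(24,10)=211508 g(24,12)=92092 g(24,14)=31878 g(24,16)=8602 g(24,18)=1748 g(24,20)=252 g(24,22)=23 g(24,24)=1
t=25: g(25,1)=742900 g(25,3)=1188640 g(25,5)=1225785 g(25,7)=961400 g(25,9)=600875 g(25,11)=303600 g(25,13)=123970 g(25,15)=40480 g(25,17)=10350 g(25,19)=2000 g(25,21)=275 g(25,23)=24 g(25,25)=1
t=26: g(26,0)=742900 g(26,2)=1931540 g(26,4)=2414425 g(26,6)=2187185 g(26,8)=1562275 g(26,10)=904475 g(26,12)=427570 g(26,14)=164450 g(26,16)=50830 g(26,18)=12350 g(26,20)=2275 g(26,22)=299 g(26,24)=25 g(26,26)=1
t=27: g(27,1)=2674440 g(27,3)=4345965 g(27,5)=4601610 g(27,7)=3749460 g(27,9)=2466750 g(27,11)=1332045 g(27,13)=592020 g(27,15)=215280 g(27,17)=63180 g(27,19)=14625 g(27,21)=2574 g(27,23)=324 g(27,25)=26 g(27,27)=1
t=28: g(28,0)=2674440 g(28,2)=7020405 g(28,4)=8947575 g(28,6)=8351070 g(28,8)=6216210 g(28,10)=3798795 g(28,12)=1924065 g(28,14)=807300 g(28,16)=278460 g(28,18)=77805 g(28,20)=17199 g(28,22)=2898 g(28,24)=350 g(28,26)=27 g(28,28)=1
t=29: g(29,1)=9694845 g(29,3)=15967980 g(29,5)=17298645 g(29,7)=14567280 g(29,9)=10015005 g(29,11)=5722860 g(29,13)=2731365 g(29,15)=1085760 g(29,17)=356265 g(29,19)=95004 g(29,21)=20097 g(29,23)=3248 g(29,25)=377 g(29,27)=28 g(29,29)=1
t=30: g(30,0)=9694845 g(30,2)=25662825 g(30,4)=33266625 g(30,6)=31865925 g(30,8)=24582285 g(30,10)=15737865 g(30,12)=8454225 g(30,14)=3817125 g(30,16)=1442025 g(30,18)=451269 g(30,20)=115101 g(30,22)=23345 g(30,24)=3625 g(30,26)=405 g(30,28)=29 g(30,30)=1
Paths never hitting -1: Σ_s g(30,s) = 155117520
Paths hitting -1: 2^30 - 155117520 = 918624304
P = 918624304/1073741824 = 57414019/67108864

Answer: 57414019/67108864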